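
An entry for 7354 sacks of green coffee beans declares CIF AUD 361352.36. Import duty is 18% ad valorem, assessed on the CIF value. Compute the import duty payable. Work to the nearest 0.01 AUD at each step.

Import duty: AUD 65043.42

Import duty = 361352.36 × 18% = 65043.42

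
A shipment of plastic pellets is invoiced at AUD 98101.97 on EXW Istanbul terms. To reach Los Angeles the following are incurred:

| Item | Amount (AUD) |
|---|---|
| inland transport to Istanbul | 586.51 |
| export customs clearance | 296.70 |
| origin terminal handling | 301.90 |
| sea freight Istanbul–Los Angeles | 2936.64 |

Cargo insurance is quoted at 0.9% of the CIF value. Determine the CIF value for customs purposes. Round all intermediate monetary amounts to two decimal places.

CIF value: AUD 103152.09

Let C be the CIF value. C = EXW price + pre-shipment costs + freight + 0.9% × C
C − 0.9% × C = 98101.97 + 586.51 + 296.70 + 301.90 + 2936.64
0.991 × C = 102223.72
C = 102223.72 / 0.991 = 103152.09
Insurance premium = 0.9% × 103152.09 = 928.37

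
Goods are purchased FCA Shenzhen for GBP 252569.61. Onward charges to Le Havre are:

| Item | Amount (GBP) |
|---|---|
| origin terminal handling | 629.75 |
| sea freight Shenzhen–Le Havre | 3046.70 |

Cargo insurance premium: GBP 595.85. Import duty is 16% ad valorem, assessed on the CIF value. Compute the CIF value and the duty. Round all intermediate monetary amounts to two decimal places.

CIF value: GBP 256841.91; import duty: GBP 41094.71

CIF = FCA price + pre-shipment costs + freight + insurance
CIF = 252569.61 + 629.75 + 3046.70 + 595.85 = 256841.91
Import duty = 256841.91 × 16% = 41094.71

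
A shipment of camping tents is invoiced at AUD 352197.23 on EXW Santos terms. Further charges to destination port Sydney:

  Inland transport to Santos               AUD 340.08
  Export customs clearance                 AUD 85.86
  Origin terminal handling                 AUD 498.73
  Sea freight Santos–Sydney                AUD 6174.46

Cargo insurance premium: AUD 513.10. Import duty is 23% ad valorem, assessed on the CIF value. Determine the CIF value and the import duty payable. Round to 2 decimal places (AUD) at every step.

CIF value: AUD 359809.46; import duty: AUD 82756.18

CIF = EXW price + pre-shipment costs + freight + insurance
CIF = 352197.23 + 340.08 + 85.86 + 498.73 + 6174.46 + 513.10 = 359809.46
Import duty = 359809.46 × 23% = 82756.18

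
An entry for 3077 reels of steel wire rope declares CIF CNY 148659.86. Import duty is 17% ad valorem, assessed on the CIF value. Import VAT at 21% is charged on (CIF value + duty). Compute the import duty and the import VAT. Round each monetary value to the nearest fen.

Import duty: CNY 25272.18; import VAT: CNY 36525.73

Import duty = 148659.86 × 17% = 25272.18
VAT base = CIF + duty = 148659.86 + 25272.18 = 173932.04
Import VAT = 173932.04 × 21% = 36525.73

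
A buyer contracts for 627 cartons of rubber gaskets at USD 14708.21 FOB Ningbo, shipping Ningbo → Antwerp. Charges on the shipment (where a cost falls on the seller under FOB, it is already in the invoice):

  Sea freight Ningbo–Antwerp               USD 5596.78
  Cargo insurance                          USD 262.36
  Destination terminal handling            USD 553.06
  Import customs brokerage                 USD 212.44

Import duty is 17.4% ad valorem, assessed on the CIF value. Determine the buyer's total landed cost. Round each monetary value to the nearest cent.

FOB: the seller bears costs until goods are on board at the origin port; the buyer bears freight, insurance and all costs thereafter.
CIF value = FOB price + freight + insurance = 14708.21 + 5596.78 + 262.36 = 20567.35
Import duty = 20567.35 × 17.4% = 3578.72
Buyer bears: freight 5596.78 + insurance 262.36 + destination terminal 553.06 + brokerage 212.44 + duty 3578.72 = 10203.36
Landed cost = invoice 14708.21 + 10203.36 = 24911.57

Total landed cost: USD 24911.57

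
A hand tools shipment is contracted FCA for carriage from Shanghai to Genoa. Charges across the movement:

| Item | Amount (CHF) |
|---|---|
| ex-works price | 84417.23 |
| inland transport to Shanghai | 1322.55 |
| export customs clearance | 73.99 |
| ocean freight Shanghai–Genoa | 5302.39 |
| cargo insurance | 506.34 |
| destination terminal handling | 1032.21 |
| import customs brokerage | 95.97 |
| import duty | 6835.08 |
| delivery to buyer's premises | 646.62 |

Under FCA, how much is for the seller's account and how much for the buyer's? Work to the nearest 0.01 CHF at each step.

FCA: the seller delivers export-cleared goods to the carrier; the buyer bears costs from that point.
Seller's account: goods 84417.23 + inland to port 1322.55 + export clearance 73.99 = 85813.77
Buyer's account: freight 5302.39 + insurance 506.34 + destination terminal 1032.21 + brokerage 95.97 + duty 6835.08 + delivery 646.62 = 14418.61

Seller: CHF 85813.77; buyer: CHF 14418.61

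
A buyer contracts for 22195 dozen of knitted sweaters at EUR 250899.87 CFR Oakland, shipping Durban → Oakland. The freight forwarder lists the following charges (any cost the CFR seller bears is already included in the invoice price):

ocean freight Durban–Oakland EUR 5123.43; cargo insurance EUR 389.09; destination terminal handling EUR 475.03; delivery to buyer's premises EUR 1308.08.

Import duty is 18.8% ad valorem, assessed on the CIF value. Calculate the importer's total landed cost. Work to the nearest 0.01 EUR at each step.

CFR: the seller pays costs through ocean freight to the destination port, but not insurance.
Already in the invoice (seller's account under CFR): freight — exclude.
CIF value = CFR price + insurance = 250899.87 + 389.09 = 251288.96
Import duty = 251288.96 × 18.8% = 47242.32
Buyer bears: insurance 389.09 + destination terminal 475.03 + delivery 1308.08 + duty 47242.32 = 49414.52
Landed cost = invoice 250899.87 + 49414.52 = 300314.39

Total landed cost: EUR 300314.39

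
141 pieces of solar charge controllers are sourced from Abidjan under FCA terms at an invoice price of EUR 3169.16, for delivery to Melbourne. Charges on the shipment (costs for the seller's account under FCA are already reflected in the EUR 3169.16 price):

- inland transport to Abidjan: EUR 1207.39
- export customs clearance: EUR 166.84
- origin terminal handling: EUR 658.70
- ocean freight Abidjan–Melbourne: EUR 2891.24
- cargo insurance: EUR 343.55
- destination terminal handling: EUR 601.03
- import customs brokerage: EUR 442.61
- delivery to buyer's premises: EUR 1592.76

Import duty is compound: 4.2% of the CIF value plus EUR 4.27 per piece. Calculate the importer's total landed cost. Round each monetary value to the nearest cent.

FCA: the seller delivers export-cleared goods to the carrier; the buyer bears costs from that point.
Already in the invoice (seller's account under FCA): inland to port, export clearance — exclude.
CIF value = FCA price + origin terminal + freight + insurance = 3169.16 + 658.70 + 2891.24 + 343.55 = 7062.65
Ad valorem component: 7062.65 × 4.2% = 296.63
Specific component: 141 × 4.27 = 602.07
Import duty = 296.63 + 602.07 = 898.70
Buyer bears: origin terminal 658.70 + freight 2891.24 + insurance 343.55 + destination terminal 601.03 + brokerage 442.61 + delivery 1592.76 + duty 898.70 = 7428.59
Landed cost = invoice 3169.16 + 7428.59 = 10597.75

Total landed cost: EUR 10597.75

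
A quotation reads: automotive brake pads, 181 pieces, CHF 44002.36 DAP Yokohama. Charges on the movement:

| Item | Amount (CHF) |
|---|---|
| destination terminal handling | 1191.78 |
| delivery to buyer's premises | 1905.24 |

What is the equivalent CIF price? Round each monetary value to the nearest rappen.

From DAP to CIF, the seller no longer bears: destination terminal, delivery.
CIF price = 44002.36 − 1191.78 − 1905.24 = 40905.34

CIF price: CHF 40905.34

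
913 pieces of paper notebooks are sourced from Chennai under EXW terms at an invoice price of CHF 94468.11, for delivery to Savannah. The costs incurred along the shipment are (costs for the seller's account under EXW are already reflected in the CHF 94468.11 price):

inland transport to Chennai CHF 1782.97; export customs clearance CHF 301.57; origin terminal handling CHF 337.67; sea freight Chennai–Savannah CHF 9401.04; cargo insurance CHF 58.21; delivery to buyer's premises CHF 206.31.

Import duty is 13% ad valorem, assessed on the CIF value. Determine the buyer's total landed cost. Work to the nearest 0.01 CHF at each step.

EXW: the seller makes goods available at their premises; the buyer bears all onward costs.
CIF value = EXW price + inland to port + export clearance + origin terminal + freight + insurance = 94468.11 + 1782.97 + 301.57 + 337.67 + 9401.04 + 58.21 = 106349.57
Import duty = 106349.57 × 13% = 13825.44
Buyer bears: inland to port 1782.97 + export clearance 301.57 + origin terminal 337.67 + freight 9401.04 + insurance 58.21 + delivery 206.31 + duty 13825.44 = 25913.21
Landed cost = invoice 94468.11 + 25913.21 = 120381.32

Total landed cost: CHF 120381.32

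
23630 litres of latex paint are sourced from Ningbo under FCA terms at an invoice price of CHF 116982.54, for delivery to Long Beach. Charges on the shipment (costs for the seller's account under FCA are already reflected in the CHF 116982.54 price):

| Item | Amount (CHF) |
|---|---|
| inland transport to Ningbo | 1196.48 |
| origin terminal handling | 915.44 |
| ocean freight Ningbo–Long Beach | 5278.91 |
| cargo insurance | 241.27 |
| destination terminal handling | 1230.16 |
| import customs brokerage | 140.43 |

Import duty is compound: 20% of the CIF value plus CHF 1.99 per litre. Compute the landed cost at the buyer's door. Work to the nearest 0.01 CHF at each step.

FCA: the seller delivers export-cleared goods to the carrier; the buyer bears costs from that point.
Already in the invoice (seller's account under FCA): inland to port — exclude.
CIF value = FCA price + origin terminal + freight + insurance = 116982.54 + 915.44 + 5278.91 + 241.27 = 123418.16
Ad valorem component: 123418.16 × 20% = 24683.63
Specific component: 23630 × 1.99 = 47023.70
Import duty = 24683.63 + 47023.70 = 71707.33
Buyer bears: origin terminal 915.44 + freight 5278.91 + insurance 241.27 + destination terminal 1230.16 + brokerage 140.43 + duty 71707.33 = 79513.54
Landed cost = invoice 116982.54 + 79513.54 = 196496.08

Total landed cost: CHF 196496.08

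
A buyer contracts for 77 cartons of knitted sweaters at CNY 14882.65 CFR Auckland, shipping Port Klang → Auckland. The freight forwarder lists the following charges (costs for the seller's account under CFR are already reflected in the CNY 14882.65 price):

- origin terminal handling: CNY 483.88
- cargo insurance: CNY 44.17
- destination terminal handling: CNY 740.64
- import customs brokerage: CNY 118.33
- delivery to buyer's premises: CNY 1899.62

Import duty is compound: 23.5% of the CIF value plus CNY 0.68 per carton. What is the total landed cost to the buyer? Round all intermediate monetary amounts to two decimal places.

CFR: the seller pays costs through ocean freight to the destination port, but not insurance.
Already in the invoice (seller's account under CFR): origin terminal — exclude.
CIF value = CFR price + insurance = 14882.65 + 44.17 = 14926.82
Ad valorem component: 14926.82 × 23.5% = 3507.80
Specific component: 77 × 0.68 = 52.36
Import duty = 3507.80 + 52.36 = 3560.16
Buyer bears: insurance 44.17 + destination terminal 740.64 + brokerage 118.33 + delivery 1899.62 + duty 3560.16 = 6362.92
Landed cost = invoice 14882.65 + 6362.92 = 21245.57

Total landed cost: CNY 21245.57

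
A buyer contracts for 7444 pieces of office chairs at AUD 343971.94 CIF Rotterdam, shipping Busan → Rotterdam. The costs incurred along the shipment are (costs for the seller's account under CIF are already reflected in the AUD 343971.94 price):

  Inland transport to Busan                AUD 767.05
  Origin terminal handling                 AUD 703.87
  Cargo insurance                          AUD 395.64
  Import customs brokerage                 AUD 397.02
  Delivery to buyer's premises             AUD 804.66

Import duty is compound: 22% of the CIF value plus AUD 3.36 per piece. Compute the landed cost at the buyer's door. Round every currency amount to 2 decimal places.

CIF: the seller pays costs through ocean freight and marine insurance to the destination port.
Already in the invoice (seller's account under CIF): inland to port, origin terminal, insurance — exclude.
The CIF price already equals the CIF value: 343971.94
Ad valorem component: 343971.94 × 22% = 75673.83
Specific component: 7444 × 3.36 = 25011.84
Import duty = 75673.83 + 25011.84 = 100685.67
Buyer bears: brokerage 397.02 + delivery 804.66 + duty 100685.67 = 101887.35
Landed cost = invoice 343971.94 + 101887.35 = 445859.29

Total landed cost: AUD 445859.29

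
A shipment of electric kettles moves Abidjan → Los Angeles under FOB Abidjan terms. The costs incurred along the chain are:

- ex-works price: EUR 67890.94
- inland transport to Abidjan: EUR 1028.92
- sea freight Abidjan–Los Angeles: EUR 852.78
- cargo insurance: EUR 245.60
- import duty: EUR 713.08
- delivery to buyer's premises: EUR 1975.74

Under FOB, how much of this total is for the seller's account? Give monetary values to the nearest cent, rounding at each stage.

FOB: the seller bears costs until goods are on board at the origin port; the buyer bears freight, insurance and all costs thereafter.
Seller's account: goods 67890.94 + inland to port 1028.92 = 68919.86
Buyer's account: freight 852.78 + insurance 245.60 + duty 713.08 + delivery 1975.74 = 3787.20

Seller's account: EUR 68919.86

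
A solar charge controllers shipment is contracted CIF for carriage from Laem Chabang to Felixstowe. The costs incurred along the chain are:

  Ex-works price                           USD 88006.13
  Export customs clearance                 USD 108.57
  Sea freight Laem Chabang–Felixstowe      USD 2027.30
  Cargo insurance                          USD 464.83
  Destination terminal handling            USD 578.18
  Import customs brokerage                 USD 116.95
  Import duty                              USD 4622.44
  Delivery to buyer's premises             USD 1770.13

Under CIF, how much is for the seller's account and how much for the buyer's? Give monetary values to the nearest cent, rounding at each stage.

Seller: USD 90606.83; buyer: USD 7087.70

CIF: the seller pays costs through ocean freight and marine insurance to the destination port.
Seller's account: goods 88006.13 + export clearance 108.57 + freight 2027.30 + insurance 464.83 = 90606.83
Buyer's account: destination terminal 578.18 + brokerage 116.95 + duty 4622.44 + delivery 1770.13 = 7087.70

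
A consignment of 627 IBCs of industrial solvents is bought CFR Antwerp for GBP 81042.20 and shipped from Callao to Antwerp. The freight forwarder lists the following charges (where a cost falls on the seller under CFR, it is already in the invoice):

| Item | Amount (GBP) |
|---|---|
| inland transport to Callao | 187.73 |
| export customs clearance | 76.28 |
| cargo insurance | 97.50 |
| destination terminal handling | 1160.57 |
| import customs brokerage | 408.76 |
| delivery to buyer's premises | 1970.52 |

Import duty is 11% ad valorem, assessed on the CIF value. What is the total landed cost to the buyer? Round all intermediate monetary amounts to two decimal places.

CFR: the seller pays costs through ocean freight to the destination port, but not insurance.
Already in the invoice (seller's account under CFR): inland to port, export clearance — exclude.
CIF value = CFR price + insurance = 81042.20 + 97.50 = 81139.70
Import duty = 81139.70 × 11% = 8925.37
Buyer bears: insurance 97.50 + destination terminal 1160.57 + brokerage 408.76 + delivery 1970.52 + duty 8925.37 = 12562.72
Landed cost = invoice 81042.20 + 12562.72 = 93604.92

Total landed cost: GBP 93604.92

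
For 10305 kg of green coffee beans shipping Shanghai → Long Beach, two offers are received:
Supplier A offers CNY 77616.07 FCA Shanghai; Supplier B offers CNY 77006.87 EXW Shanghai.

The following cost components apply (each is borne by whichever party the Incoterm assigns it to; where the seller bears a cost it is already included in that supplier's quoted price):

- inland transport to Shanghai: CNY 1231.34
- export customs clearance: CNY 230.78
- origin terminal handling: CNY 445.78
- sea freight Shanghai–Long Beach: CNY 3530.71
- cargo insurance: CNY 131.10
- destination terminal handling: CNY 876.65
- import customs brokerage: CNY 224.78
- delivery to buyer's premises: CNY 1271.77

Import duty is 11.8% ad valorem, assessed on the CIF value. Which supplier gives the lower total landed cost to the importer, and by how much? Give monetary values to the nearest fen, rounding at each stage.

Supplier A is cheaper by CNY 953.57

Supplier A (FCA):
CIF value = FCA price + origin terminal + freight + insurance = 77616.07 + 445.78 + 3530.71 + 131.10 = 81723.66
Import duty = 81723.66 × 11.8% = 9643.39
Buyer bears (A): 445.78 + 3530.71 + 131.10 + 876.65 + 224.78 + 1271.77 = 6480.79
Landed cost (A) = invoice 77616.07 + 6480.79 + duty 9643.39 = 93740.25
Supplier B (EXW):
CIF value = EXW price + inland to port + export clearance + origin terminal + freight + insurance = 77006.87 + 1231.34 + 230.78 + 445.78 + 3530.71 + 131.10 = 82576.58
Import duty = 82576.58 × 11.8% = 9744.04
Buyer bears (B): 1231.34 + 230.78 + 445.78 + 3530.71 + 131.10 + 876.65 + 224.78 + 1271.77 = 7942.91
Landed cost (B) = invoice 77006.87 + 7942.91 + duty 9744.04 = 94693.82
Difference = |93740.25 − 94693.82| = 953.57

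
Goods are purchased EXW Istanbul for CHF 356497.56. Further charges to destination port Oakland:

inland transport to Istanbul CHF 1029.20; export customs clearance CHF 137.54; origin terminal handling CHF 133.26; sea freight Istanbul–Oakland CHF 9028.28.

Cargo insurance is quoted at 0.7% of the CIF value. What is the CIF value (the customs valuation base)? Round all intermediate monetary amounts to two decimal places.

Let C be the CIF value. C = EXW price + pre-shipment costs + freight + 0.7% × C
C − 0.7% × C = 356497.56 + 1029.20 + 137.54 + 133.26 + 9028.28
0.993 × C = 366825.84
C = 366825.84 / 0.993 = 369411.72
Insurance premium = 0.7% × 369411.72 = 2585.88

CIF value: CHF 369411.72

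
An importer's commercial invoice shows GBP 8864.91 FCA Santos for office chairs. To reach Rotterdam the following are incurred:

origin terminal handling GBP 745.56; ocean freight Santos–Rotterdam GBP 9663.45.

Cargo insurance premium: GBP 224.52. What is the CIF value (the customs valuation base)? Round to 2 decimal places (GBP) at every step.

CIF value: GBP 19498.44

CIF = FCA price + pre-shipment costs + freight + insurance
CIF = 8864.91 + 745.56 + 9663.45 + 224.52 = 19498.44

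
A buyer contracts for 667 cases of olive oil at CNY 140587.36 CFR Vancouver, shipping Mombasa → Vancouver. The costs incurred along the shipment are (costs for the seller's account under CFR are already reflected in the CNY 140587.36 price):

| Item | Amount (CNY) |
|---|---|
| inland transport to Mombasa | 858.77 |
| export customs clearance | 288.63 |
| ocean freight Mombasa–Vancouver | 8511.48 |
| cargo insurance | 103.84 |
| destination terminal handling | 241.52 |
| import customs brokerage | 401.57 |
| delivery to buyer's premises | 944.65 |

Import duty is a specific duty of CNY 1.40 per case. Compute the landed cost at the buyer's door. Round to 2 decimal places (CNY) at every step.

CFR: the seller pays costs through ocean freight to the destination port, but not insurance.
Already in the invoice (seller's account under CFR): inland to port, export clearance, freight — exclude.
CIF value = CFR price + insurance = 140587.36 + 103.84 = 140691.20
Import duty = 667 × 1.40 = 933.80
Buyer bears: insurance 103.84 + destination terminal 241.52 + brokerage 401.57 + delivery 944.65 + duty 933.80 = 2625.38
Landed cost = invoice 140587.36 + 2625.38 = 143212.74

Total landed cost: CNY 143212.74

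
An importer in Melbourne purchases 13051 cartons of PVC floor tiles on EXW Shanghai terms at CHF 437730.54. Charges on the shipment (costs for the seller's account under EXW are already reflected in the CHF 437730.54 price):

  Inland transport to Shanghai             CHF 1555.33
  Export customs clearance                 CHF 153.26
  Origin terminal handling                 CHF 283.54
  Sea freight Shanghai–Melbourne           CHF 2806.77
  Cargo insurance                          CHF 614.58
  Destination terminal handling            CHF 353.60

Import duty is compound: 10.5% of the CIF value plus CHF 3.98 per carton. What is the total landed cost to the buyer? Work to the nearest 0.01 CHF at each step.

EXW: the seller makes goods available at their premises; the buyer bears all onward costs.
CIF value = EXW price + inland to port + export clearance + origin terminal + freight + insurance = 437730.54 + 1555.33 + 153.26 + 283.54 + 2806.77 + 614.58 = 443144.02
Ad valorem component: 443144.02 × 10.5% = 46530.12
Specific component: 13051 × 3.98 = 51942.98
Import duty = 46530.12 + 51942.98 = 98473.10
Buyer bears: inland to port 1555.33 + export clearance 153.26 + origin terminal 283.54 + freight 2806.77 + insurance 614.58 + destination terminal 353.60 + duty 98473.10 = 104240.18
Landed cost = invoice 437730.54 + 104240.18 = 541970.72

Total landed cost: CHF 541970.72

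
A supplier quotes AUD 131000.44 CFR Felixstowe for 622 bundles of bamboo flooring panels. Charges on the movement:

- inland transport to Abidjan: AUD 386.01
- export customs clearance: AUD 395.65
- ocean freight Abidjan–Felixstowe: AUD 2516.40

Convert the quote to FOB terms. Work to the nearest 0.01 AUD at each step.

FOB price: AUD 128484.04

Not relevant to the conversion: export clearance, inland to port — on the seller under both CFR and FOB; already in the CFR price and stays in the FOB price.
From CFR to FOB, the seller no longer bears: freight.
FOB price = 131000.44 − 2516.40 = 128484.04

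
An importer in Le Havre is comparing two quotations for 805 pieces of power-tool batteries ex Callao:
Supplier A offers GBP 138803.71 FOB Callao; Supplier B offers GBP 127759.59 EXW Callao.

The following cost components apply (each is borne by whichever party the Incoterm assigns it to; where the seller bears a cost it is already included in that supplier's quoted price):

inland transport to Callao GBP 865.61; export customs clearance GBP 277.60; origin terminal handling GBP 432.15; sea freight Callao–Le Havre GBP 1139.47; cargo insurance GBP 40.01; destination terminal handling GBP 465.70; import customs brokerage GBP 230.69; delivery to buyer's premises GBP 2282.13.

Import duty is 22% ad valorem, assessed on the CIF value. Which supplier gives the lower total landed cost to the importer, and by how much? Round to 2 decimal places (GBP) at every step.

Supplier A (FOB):
CIF value = FOB price + freight + insurance = 138803.71 + 1139.47 + 40.01 = 139983.19
Import duty = 139983.19 × 22% = 30796.30
Buyer bears (A): 1139.47 + 40.01 + 465.70 + 230.69 + 2282.13 = 4158.00
Landed cost (A) = invoice 138803.71 + 4158.00 + duty 30796.30 = 173758.01
Supplier B (EXW):
CIF value = EXW price + inland to port + export clearance + origin terminal + freight + insurance = 127759.59 + 865.61 + 277.60 + 432.15 + 1139.47 + 40.01 = 130514.43
Import duty = 130514.43 × 22% = 28713.17
Buyer bears (B): 865.61 + 277.60 + 432.15 + 1139.47 + 40.01 + 465.70 + 230.69 + 2282.13 = 5733.36
Landed cost (B) = invoice 127759.59 + 5733.36 + duty 28713.17 = 162206.12
Difference = |173758.01 − 162206.12| = 11551.89

Supplier B is cheaper by GBP 11551.89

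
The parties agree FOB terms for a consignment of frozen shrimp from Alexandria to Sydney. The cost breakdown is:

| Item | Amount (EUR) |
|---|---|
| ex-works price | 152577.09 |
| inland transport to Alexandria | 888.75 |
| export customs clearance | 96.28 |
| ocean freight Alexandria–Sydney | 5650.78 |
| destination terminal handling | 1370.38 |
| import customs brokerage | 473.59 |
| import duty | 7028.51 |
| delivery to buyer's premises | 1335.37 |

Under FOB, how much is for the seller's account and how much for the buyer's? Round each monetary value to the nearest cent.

Seller: EUR 153562.12; buyer: EUR 15858.63

FOB: the seller bears costs until goods are on board at the origin port; the buyer bears freight, insurance and all costs thereafter.
Seller's account: goods 152577.09 + inland to port 888.75 + export clearance 96.28 = 153562.12
Buyer's account: freight 5650.78 + destination terminal 1370.38 + brokerage 473.59 + duty 7028.51 + delivery 1335.37 = 15858.63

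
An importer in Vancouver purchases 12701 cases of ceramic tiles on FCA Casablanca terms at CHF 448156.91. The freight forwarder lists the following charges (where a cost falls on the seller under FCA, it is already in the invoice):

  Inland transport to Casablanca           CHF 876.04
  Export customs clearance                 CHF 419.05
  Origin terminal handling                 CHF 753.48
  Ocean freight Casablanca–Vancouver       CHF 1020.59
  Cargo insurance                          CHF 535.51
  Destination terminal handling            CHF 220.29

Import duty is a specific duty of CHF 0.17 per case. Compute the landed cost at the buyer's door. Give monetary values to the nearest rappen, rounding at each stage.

FCA: the seller delivers export-cleared goods to the carrier; the buyer bears costs from that point.
Already in the invoice (seller's account under FCA): inland to port, export clearance — exclude.
CIF value = FCA price + origin terminal + freight + insurance = 448156.91 + 753.48 + 1020.59 + 535.51 = 450466.49
Import duty = 12701 × 0.17 = 2159.17
Buyer bears: origin terminal 753.48 + freight 1020.59 + insurance 535.51 + destination terminal 220.29 + duty 2159.17 = 4689.04
Landed cost = invoice 448156.91 + 4689.04 = 452845.95

Total landed cost: CHF 452845.95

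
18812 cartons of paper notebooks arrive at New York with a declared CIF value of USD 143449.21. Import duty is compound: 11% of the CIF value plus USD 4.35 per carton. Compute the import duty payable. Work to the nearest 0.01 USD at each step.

Ad valorem component: 143449.21 × 11% = 15779.41
Specific component: 18812 × 4.35 = 81832.20
Import duty = 15779.41 + 81832.20 = 97611.61

Import duty: USD 97611.61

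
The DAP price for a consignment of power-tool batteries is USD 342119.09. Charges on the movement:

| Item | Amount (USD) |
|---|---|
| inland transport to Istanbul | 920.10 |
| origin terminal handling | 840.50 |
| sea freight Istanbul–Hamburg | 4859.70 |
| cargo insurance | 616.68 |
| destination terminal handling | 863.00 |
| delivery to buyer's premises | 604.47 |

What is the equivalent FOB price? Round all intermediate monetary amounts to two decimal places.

Not relevant to the conversion: origin terminal, inland to port — on the seller under both DAP and FOB; already in the DAP price and stays in the FOB price.
From DAP to FOB, the seller no longer bears: freight, insurance, destination terminal, delivery.
FOB price = 342119.09 − 4859.70 − 616.68 − 863.00 − 604.47 = 335175.24

FOB price: USD 335175.24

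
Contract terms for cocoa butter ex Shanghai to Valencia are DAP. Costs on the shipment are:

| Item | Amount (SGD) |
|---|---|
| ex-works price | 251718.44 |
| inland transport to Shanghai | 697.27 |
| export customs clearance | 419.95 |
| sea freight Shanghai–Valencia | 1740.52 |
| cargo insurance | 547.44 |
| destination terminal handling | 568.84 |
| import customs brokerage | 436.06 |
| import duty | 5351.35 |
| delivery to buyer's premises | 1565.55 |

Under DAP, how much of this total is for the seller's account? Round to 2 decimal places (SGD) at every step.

Seller's account: SGD 257258.01

DAP: the seller bears all costs to the named destination except import duty and clearance.
Seller's account: goods 251718.44 + inland to port 697.27 + export clearance 419.95 + freight 1740.52 + insurance 547.44 + destination terminal 568.84 + delivery 1565.55 = 257258.01
Buyer's account: brokerage 436.06 + duty 5351.35 = 5787.41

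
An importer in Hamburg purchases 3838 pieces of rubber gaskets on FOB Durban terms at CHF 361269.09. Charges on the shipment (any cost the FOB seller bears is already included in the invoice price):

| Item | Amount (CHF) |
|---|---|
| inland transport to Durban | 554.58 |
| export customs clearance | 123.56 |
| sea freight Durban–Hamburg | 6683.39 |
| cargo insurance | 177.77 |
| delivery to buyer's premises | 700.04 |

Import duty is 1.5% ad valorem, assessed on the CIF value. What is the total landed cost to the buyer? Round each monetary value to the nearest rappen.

FOB: the seller bears costs until goods are on board at the origin port; the buyer bears freight, insurance and all costs thereafter.
Already in the invoice (seller's account under FOB): inland to port, export clearance — exclude.
CIF value = FOB price + freight + insurance = 361269.09 + 6683.39 + 177.77 = 368130.25
Import duty = 368130.25 × 1.5% = 5521.95
Buyer bears: freight 6683.39 + insurance 177.77 + delivery 700.04 + duty 5521.95 = 13083.15
Landed cost = invoice 361269.09 + 13083.15 = 374352.24

Total landed cost: CHF 374352.24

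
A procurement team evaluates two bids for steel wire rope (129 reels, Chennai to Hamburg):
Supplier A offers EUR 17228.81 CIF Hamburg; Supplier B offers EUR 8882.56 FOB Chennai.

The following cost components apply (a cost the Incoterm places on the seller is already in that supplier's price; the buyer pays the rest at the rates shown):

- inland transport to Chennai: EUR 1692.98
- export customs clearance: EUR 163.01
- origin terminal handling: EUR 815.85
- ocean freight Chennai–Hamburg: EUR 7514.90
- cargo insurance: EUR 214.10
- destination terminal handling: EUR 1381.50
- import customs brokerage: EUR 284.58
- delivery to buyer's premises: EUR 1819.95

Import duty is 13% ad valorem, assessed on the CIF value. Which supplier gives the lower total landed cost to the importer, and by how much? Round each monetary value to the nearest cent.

Supplier A (CIF):
The CIF price already equals the CIF value: 17228.81
Import duty = 17228.81 × 13% = 2239.75
Buyer bears (A): 1381.50 + 284.58 + 1819.95 = 3486.03
Landed cost (A) = invoice 17228.81 + 3486.03 + duty 2239.75 = 22954.59
Supplier B (FOB):
CIF value = FOB price + freight + insurance = 8882.56 + 7514.90 + 214.10 = 16611.56
Import duty = 16611.56 × 13% = 2159.50
Buyer bears (B): 7514.90 + 214.10 + 1381.50 + 284.58 + 1819.95 = 11215.03
Landed cost (B) = invoice 8882.56 + 11215.03 + duty 2159.50 = 22257.09
Difference = |22954.59 − 22257.09| = 697.50

Supplier B is cheaper by EUR 697.50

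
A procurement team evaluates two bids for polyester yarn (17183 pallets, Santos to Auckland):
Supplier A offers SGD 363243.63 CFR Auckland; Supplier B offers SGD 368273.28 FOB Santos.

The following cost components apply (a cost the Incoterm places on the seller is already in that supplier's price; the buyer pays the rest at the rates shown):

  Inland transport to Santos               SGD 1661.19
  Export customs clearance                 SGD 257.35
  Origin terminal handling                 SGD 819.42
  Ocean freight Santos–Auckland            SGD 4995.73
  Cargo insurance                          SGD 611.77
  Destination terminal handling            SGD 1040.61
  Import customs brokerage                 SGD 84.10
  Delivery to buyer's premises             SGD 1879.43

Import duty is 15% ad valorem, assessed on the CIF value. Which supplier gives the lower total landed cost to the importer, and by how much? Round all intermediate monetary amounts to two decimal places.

Supplier A is cheaper by SGD 11529.19

Supplier A (CFR):
CIF value = CFR price + insurance = 363243.63 + 611.77 = 363855.40
Import duty = 363855.40 × 15% = 54578.31
Buyer bears (A): 611.77 + 1040.61 + 84.10 + 1879.43 = 3615.91
Landed cost (A) = invoice 363243.63 + 3615.91 + duty 54578.31 = 421437.85
Supplier B (FOB):
CIF value = FOB price + freight + insurance = 368273.28 + 4995.73 + 611.77 = 373880.78
Import duty = 373880.78 × 15% = 56082.12
Buyer bears (B): 4995.73 + 611.77 + 1040.61 + 84.10 + 1879.43 = 8611.64
Landed cost (B) = invoice 368273.28 + 8611.64 + duty 56082.12 = 432967.04
Difference = |421437.85 − 432967.04| = 11529.19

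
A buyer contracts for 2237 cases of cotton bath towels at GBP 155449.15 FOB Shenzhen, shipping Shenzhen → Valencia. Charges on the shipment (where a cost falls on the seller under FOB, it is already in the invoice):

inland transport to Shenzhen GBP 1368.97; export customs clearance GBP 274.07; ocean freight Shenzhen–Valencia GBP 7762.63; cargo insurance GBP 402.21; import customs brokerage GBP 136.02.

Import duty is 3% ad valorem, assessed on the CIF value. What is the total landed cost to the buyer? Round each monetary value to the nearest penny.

Total landed cost: GBP 168658.43

FOB: the seller bears costs until goods are on board at the origin port; the buyer bears freight, insurance and all costs thereafter.
Already in the invoice (seller's account under FOB): inland to port, export clearance — exclude.
CIF value = FOB price + freight + insurance = 155449.15 + 7762.63 + 402.21 = 163613.99
Import duty = 163613.99 × 3% = 4908.42
Buyer bears: freight 7762.63 + insurance 402.21 + brokerage 136.02 + duty 4908.42 = 13209.28
Landed cost = invoice 155449.15 + 13209.28 = 168658.43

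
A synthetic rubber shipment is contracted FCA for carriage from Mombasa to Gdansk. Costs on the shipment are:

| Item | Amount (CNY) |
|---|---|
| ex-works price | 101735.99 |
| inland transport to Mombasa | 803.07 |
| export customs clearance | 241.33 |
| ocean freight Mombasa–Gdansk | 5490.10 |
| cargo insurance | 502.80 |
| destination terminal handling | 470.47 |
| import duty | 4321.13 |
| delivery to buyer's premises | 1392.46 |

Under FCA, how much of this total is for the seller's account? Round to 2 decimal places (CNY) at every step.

FCA: the seller delivers export-cleared goods to the carrier; the buyer bears costs from that point.
Seller's account: goods 101735.99 + inland to port 803.07 + export clearance 241.33 = 102780.39
Buyer's account: freight 5490.10 + insurance 502.80 + destination terminal 470.47 + duty 4321.13 + delivery 1392.46 = 12176.96

Seller's account: CNY 102780.39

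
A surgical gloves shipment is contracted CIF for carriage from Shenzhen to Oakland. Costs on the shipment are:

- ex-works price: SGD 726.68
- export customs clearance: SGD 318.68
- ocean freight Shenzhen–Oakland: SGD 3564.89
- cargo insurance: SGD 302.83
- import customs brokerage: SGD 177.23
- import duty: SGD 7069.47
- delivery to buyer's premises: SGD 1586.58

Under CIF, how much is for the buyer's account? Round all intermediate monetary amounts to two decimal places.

CIF: the seller pays costs through ocean freight and marine insurance to the destination port.
Seller's account: goods 726.68 + export clearance 318.68 + freight 3564.89 + insurance 302.83 = 4913.08
Buyer's account: brokerage 177.23 + duty 7069.47 + delivery 1586.58 = 8833.28

Buyer's account: SGD 8833.28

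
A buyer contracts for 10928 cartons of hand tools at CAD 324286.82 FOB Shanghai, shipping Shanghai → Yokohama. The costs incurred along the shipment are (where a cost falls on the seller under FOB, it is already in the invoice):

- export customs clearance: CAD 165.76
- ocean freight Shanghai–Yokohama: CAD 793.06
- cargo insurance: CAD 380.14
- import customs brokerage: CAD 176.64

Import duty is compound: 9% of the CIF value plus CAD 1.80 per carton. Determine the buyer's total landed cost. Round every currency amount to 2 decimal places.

Total landed cost: CAD 374598.46

FOB: the seller bears costs until goods are on board at the origin port; the buyer bears freight, insurance and all costs thereafter.
Already in the invoice (seller's account under FOB): export clearance — exclude.
CIF value = FOB price + freight + insurance = 324286.82 + 793.06 + 380.14 = 325460.02
Ad valorem component: 325460.02 × 9% = 29291.40
Specific component: 10928 × 1.80 = 19670.40
Import duty = 29291.40 + 19670.40 = 48961.80
Buyer bears: freight 793.06 + insurance 380.14 + brokerage 176.64 + duty 48961.80 = 50311.64
Landed cost = invoice 324286.82 + 50311.64 = 374598.46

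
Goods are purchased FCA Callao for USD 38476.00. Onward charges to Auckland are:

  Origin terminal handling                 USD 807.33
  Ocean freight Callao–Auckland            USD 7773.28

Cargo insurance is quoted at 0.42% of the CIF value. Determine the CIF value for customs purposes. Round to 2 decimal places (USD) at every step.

CIF value: USD 47255.08

Let C be the CIF value. C = FCA price + pre-shipment costs + freight + 0.42% × C
C − 0.42% × C = 38476.00 + 807.33 + 7773.28
0.9958 × C = 47056.61
C = 47056.61 / 0.9958 = 47255.08
Insurance premium = 0.42% × 47255.08 = 198.47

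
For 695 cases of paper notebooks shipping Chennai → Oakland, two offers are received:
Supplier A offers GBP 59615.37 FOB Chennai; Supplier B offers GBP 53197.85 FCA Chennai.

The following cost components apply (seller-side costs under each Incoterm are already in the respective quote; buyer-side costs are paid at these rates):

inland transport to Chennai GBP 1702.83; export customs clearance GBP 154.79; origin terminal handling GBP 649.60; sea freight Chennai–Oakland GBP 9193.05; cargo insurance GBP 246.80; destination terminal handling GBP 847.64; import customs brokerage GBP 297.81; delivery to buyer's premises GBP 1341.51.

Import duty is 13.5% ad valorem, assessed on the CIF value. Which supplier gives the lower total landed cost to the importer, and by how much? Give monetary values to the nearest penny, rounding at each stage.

Supplier A (FOB):
CIF value = FOB price + freight + insurance = 59615.37 + 9193.05 + 246.80 = 69055.22
Import duty = 69055.22 × 13.5% = 9322.45
Buyer bears (A): 9193.05 + 246.80 + 847.64 + 297.81 + 1341.51 = 11926.81
Landed cost (A) = invoice 59615.37 + 11926.81 + duty 9322.45 = 80864.63
Supplier B (FCA):
CIF value = FCA price + origin terminal + freight + insurance = 53197.85 + 649.60 + 9193.05 + 246.80 = 63287.30
Import duty = 63287.30 × 13.5% = 8543.79
Buyer bears (B): 649.60 + 9193.05 + 246.80 + 847.64 + 297.81 + 1341.51 = 12576.41
Landed cost (B) = invoice 53197.85 + 12576.41 + duty 8543.79 = 74318.05
Difference = |80864.63 − 74318.05| = 6546.58

Supplier B is cheaper by GBP 6546.58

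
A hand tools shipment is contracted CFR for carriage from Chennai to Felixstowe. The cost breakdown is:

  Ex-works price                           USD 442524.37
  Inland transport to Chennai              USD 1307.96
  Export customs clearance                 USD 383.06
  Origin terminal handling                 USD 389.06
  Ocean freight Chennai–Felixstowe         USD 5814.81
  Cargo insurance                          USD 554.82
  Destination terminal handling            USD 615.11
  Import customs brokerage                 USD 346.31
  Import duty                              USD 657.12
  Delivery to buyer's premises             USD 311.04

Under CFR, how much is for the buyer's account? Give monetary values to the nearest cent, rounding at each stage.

Buyer's account: USD 2484.40

CFR: the seller pays costs through ocean freight to the destination port, but not insurance.
Seller's account: goods 442524.37 + inland to port 1307.96 + export clearance 383.06 + origin terminal 389.06 + freight 5814.81 = 450419.26
Buyer's account: insurance 554.82 + destination terminal 615.11 + brokerage 346.31 + duty 657.12 + delivery 311.04 = 2484.40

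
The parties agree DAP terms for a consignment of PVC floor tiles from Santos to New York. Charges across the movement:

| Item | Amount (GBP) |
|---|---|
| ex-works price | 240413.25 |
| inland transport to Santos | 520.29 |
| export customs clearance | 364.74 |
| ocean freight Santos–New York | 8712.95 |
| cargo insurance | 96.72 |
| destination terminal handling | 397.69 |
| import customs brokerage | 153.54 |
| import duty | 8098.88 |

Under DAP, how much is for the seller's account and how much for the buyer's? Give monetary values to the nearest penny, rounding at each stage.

Seller: GBP 250505.64; buyer: GBP 8252.42

DAP: the seller bears all costs to the named destination except import duty and clearance.
Seller's account: goods 240413.25 + inland to port 520.29 + export clearance 364.74 + freight 8712.95 + insurance 96.72 + destination terminal 397.69 = 250505.64
Buyer's account: brokerage 153.54 + duty 8098.88 = 8252.42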